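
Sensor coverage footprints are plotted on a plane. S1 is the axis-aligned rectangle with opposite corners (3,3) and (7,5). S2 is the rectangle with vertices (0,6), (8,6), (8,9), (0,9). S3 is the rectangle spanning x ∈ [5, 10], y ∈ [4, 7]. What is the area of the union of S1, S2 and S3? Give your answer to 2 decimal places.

By inclusion–exclusion:
Individual areas: |S1| = 8, |S2| = 24, |S3| = 15.
|S1∩S2| = 0 (no overlap).
|S1∩S3|: x∈[5,7], y∈[4,5] → 2·1 = 2.
|S2∩S3|: x∈[5,8], y∈[6,7] → 3·1 = 3.
|S1∩S2∩S3| = 0.
|S1 ∪ S2 ∪ S3| = 47 − 5 + 0 = 42.00.

42.00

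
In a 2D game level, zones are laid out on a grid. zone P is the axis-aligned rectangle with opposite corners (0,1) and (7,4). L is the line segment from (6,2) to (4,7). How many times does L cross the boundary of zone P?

The segment meets the boundary at (5.2,4).

1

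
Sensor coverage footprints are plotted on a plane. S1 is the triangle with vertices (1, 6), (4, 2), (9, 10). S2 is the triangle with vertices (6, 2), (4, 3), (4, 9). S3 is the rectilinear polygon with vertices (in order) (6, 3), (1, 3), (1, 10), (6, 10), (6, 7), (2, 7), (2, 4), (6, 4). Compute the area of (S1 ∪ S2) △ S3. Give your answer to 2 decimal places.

|S1 ∪ S2| = 23.7154.
|(S1 ∪ S2) ∩ S3| = 6.1443.
|(S1 ∪ S2) △ S3| = 23.7154 + 23 − 12.2887 = 34.43.

34.43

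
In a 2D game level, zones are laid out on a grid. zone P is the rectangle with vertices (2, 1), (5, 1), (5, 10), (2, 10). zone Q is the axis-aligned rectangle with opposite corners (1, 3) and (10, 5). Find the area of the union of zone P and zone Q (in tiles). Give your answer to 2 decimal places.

39.00

By inclusion–exclusion:
Individual areas: |zone P| = 27, |zone Q| = 18.
|zone P∩zone Q|: x∈[2,5], y∈[3,5] → 3·2 = 6.
|zone P ∪ zone Q| = 45 − 6 = 39.00.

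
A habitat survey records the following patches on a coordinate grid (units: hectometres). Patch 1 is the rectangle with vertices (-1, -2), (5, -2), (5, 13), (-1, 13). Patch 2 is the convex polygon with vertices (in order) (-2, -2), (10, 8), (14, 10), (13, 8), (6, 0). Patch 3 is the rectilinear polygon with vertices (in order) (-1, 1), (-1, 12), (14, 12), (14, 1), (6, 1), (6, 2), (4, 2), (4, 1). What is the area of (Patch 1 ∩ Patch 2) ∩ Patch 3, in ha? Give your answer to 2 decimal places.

The region (Patch 1 ∩ Patch 2) ∩ Patch 3 is the polygon with vertices (5,3.833), (5,2), (4,2), (4,1), (1.6,1).
By the shoelace formula its area is 3.82.

3.82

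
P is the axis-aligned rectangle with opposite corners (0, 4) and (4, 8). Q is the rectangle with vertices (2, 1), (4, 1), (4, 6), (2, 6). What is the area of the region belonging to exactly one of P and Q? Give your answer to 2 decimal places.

|P∩Q|: x∈[2,4], y∈[4,6] → 2·2 = 4.
|P △ Q| = |P| + |Q| − 2·|P∩Q| = 16 + 10 − 8 = 18.00.

18.00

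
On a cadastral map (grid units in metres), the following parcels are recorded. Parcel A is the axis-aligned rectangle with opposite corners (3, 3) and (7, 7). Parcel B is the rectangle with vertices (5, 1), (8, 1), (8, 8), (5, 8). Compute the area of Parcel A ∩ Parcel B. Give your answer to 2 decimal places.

8.00

|Parcel A∩Parcel B|: x∈[5,7], y∈[3,7] → 2·4 = 8.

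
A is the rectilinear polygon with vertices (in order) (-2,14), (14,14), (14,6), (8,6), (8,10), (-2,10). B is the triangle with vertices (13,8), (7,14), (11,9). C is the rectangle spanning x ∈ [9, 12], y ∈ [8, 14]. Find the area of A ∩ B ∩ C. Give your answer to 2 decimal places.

The intersection is the polygon with vertices (11,9), (9,11.5), (9,12), (12,9), (12,8.5).
By the shoelace formula its area is 2.25.

2.25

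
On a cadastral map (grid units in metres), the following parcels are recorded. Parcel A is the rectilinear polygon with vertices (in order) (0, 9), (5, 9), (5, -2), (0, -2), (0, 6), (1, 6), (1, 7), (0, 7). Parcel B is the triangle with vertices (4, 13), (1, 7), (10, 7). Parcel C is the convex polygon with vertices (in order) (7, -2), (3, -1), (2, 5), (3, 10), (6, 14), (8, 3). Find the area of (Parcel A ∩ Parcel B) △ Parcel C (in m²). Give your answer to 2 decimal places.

|Parcel A ∩ Parcel B| = 7.
|(Parcel A ∩ Parcel B) ∩ Parcel C| = 4.8.
|(Parcel A ∩ Parcel B) △ Parcel C| = 7 + 64 − 9.6 = 61.40.

61.40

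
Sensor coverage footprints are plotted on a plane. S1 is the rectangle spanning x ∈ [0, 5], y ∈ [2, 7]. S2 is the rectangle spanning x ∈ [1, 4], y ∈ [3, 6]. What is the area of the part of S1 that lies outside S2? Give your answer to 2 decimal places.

16.00

|S1∩S2|: x∈[1,4], y∈[3,6] → 3·3 = 9.
|S1| = 25.
|S1 ∖ S2| = |S1| − |S1∩S2| = 25 − 9 = 16.00.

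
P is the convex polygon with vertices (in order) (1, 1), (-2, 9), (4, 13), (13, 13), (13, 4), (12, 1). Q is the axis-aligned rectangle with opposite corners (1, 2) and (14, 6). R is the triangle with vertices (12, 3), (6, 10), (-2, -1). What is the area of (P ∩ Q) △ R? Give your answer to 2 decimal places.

|P ∩ Q| = 47.3333.
|(P ∩ Q) ∩ R| = 35.3872.
|(P ∩ Q) △ R| = 47.3333 + 61 − 70.7744 = 37.56.

37.56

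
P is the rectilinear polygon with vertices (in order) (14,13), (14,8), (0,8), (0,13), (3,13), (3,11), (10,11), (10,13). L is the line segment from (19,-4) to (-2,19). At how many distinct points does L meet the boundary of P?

The segment meets the boundary at (5.304,11), (8.043,8).

2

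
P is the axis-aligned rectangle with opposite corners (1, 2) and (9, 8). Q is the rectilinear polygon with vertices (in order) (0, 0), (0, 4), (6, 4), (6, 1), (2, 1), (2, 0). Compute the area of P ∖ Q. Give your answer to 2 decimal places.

38.00

|P| = 48, |P∩Q| = 10.
|P ∖ Q| = |P| − |P∩Q| = 48 − 10 = 38.00.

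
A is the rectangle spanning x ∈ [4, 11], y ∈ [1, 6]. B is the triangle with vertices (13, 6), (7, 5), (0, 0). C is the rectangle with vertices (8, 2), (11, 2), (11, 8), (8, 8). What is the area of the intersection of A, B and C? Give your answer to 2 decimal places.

The intersection is the polygon with vertices (8,3.692), (8,5.167), (11,5.667), (11,5.077).
By the shoelace formula its area is 3.10.

3.10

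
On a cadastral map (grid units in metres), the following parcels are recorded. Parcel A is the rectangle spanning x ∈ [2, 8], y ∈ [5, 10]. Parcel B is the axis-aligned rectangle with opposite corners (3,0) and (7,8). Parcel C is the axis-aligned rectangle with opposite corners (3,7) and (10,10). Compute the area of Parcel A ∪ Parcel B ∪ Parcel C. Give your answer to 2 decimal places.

56.00

By inclusion–exclusion:
Individual areas: |Parcel A| = 30, |Parcel B| = 32, |Parcel C| = 21.
|Parcel A∩Parcel B|: x∈[3,7], y∈[5,8] → 4·3 = 12.
|Parcel A∩Parcel C|: x∈[3,8], y∈[7,10] → 5·3 = 15.
|Parcel B∩Parcel C|: x∈[3,7], y∈[7,8] → 4·1 = 4.
|Parcel A∩Parcel B∩Parcel C| = 4.
|Parcel A ∪ Parcel B ∪ Parcel C| = 83 − 31 + 4 = 56.00.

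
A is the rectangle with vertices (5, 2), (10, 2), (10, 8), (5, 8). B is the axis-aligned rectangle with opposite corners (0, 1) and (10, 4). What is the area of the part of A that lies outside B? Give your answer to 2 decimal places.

20.00

|A∩B|: x∈[5,10], y∈[2,4] → 5·2 = 10.
|A| = 30.
|A ∖ B| = |A| − |A∩B| = 30 − 10 = 20.00.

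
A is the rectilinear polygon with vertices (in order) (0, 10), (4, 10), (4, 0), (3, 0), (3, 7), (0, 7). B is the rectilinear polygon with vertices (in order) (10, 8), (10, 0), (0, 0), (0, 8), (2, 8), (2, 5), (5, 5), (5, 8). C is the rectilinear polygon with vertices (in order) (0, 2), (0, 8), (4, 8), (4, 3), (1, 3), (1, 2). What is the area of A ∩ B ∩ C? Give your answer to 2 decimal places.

4.00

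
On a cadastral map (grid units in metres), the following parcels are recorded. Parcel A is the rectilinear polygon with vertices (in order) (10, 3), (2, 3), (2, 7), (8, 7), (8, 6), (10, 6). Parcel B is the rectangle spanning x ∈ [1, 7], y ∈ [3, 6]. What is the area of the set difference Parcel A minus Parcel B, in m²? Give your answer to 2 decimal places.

|Parcel A| = 30, |Parcel A∩Parcel B| = 15.
|Parcel A ∖ Parcel B| = |Parcel A| − |Parcel A∩Parcel B| = 30 − 15 = 15.00.

15.00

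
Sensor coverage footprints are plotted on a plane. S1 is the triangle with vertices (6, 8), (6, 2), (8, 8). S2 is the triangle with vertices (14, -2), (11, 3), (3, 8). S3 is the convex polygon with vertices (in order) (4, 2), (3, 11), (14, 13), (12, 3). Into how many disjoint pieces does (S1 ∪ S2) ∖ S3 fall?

3

(S1 ∪ S2) ∖ S3 splits into 3 disjoint pieces (area 5.6351, area 0.0109, area 0.0189).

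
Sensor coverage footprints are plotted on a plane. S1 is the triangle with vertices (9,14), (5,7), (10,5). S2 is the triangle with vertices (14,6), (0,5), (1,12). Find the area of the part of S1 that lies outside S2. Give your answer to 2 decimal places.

9.74

|S1| = 21.5, |S1∩S2| = 11.7638.
|S1 ∖ S2| = |S1| − |S1∩S2| = 21.5 − 11.7638 = 9.74.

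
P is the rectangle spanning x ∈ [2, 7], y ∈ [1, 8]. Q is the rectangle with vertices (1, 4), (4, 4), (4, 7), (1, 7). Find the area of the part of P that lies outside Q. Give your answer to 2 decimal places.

29.00

|P∩Q|: x∈[2,4], y∈[4,7] → 2·3 = 6.
|P| = 35.
|P ∖ Q| = |P| − |P∩Q| = 35 − 6 = 29.00.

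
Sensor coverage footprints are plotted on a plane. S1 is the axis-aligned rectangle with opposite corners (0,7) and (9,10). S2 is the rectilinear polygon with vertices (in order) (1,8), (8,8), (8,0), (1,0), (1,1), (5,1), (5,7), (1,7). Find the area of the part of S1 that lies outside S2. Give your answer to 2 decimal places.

|S1| = 27, |S1∩S2| = 7.
|S1 ∖ S2| = |S1| − |S1∩S2| = 27 − 7 = 20.00.

20.00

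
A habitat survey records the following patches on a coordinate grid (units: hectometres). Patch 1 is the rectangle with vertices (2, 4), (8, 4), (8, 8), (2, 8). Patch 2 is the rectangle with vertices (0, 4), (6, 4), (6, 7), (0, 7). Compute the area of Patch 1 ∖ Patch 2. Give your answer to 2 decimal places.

|Patch 1∩Patch 2|: x∈[2,6], y∈[4,7] → 4·3 = 12.
|Patch 1| = 24.
|Patch 1 ∖ Patch 2| = |Patch 1| − |Patch 1∩Patch 2| = 24 − 12 = 12.00.

12.00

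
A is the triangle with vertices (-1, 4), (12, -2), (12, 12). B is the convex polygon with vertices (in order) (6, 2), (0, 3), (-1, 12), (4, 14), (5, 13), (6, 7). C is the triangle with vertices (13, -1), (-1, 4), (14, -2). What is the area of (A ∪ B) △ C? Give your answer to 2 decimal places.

|A ∪ B| = 133.7329.
|(A ∪ B) ∩ C| = 3.6214.
|(A ∪ B) △ C| = 133.7329 + 4.5 − 7.2429 = 130.99.

130.99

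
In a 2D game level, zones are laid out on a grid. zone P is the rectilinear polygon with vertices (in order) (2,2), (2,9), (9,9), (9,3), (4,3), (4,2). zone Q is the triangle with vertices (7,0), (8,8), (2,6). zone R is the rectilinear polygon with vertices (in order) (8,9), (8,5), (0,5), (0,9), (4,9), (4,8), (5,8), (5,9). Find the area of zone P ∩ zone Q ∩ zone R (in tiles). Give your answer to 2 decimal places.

11.02

The intersection is the polygon with vertices (2,6), (8,8), (7.625,5), (2.833,5).
By the shoelace formula its area is 11.02.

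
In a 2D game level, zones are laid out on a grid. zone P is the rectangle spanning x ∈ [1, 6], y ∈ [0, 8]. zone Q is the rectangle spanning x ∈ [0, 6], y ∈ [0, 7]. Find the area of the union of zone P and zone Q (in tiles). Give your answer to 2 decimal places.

47.00

By inclusion–exclusion:
Individual areas: |zone P| = 40, |zone Q| = 42.
|zone P∩zone Q|: x∈[1,6], y∈[0,7] → 5·7 = 35.
|zone P ∪ zone Q| = 82 − 35 = 47.00.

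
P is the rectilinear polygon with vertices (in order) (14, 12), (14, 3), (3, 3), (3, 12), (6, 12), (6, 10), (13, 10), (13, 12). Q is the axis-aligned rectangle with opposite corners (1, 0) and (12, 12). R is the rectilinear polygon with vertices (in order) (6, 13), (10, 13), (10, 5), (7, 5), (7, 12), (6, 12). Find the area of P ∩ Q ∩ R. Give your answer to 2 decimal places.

15.00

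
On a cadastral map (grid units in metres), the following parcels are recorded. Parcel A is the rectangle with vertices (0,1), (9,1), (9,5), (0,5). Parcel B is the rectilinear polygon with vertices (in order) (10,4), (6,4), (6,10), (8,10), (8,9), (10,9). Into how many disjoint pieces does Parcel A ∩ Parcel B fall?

1

Parcel A ∩ Parcel B is a single connected region.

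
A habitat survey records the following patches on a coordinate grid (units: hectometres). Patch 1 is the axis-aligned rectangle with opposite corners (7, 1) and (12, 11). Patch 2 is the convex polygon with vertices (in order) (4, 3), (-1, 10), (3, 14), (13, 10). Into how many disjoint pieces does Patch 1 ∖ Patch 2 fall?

2

Patch 1 ∖ Patch 2 splits into 2 disjoint pieces (area 31.3889, area 0.45).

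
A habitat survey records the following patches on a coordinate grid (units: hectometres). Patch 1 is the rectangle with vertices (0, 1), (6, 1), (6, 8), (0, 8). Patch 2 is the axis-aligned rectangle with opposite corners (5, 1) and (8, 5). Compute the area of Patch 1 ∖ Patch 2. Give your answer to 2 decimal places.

38.00

|Patch 1∩Patch 2|: x∈[5,6], y∈[1,5] → 1·4 = 4.
|Patch 1| = 42.
|Patch 1 ∖ Patch 2| = |Patch 1| − |Patch 1∩Patch 2| = 42 − 4 = 38.00.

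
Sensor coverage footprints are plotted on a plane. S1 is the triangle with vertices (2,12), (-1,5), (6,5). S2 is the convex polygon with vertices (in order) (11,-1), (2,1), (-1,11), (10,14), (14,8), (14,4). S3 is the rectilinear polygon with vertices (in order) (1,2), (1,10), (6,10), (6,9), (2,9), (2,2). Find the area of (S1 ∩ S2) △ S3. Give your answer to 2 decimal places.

21.45

|S1 ∩ S2| = 22.2603.
|(S1 ∩ S2) ∩ S3| = 6.4048.
|(S1 ∩ S2) △ S3| = 22.2603 + 12 − 12.8095 = 21.45.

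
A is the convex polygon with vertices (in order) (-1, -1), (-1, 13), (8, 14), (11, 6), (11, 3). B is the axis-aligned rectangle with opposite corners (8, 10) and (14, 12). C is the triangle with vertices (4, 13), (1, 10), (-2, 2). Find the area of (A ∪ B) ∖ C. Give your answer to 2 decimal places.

142.17

|A ∪ B| = 149.25.
|(A ∪ B) ∩ C| = 7.0833.
|(A ∪ B) ∖ C| = 149.25 − 7.0833 = 142.17.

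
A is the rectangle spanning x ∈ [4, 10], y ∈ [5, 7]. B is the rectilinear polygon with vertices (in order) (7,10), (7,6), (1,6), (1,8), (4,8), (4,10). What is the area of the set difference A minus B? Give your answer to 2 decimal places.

|A| = 12, |A∩B| = 3.
|A ∖ B| = |A| − |A∩B| = 12 − 3 = 9.00.

9.00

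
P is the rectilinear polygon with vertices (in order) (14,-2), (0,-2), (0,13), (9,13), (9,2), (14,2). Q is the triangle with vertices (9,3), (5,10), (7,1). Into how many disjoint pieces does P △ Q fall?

1

P △ Q is a single connected region.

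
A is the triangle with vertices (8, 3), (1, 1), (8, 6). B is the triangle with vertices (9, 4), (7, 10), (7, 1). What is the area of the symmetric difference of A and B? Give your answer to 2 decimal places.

|A| = 10.5, |B| = 9, |A∩B| = 2.7857.
|A △ B| = |A| + |B| − 2·|A∩B| = 10.5 + 9 − 5.5714 = 13.93.

13.93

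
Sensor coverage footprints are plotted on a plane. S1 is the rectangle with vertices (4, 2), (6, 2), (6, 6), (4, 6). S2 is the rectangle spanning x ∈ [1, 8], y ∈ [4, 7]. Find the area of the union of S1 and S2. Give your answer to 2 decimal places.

25.00

By inclusion–exclusion:
Individual areas: |S1| = 8, |S2| = 21.
|S1∩S2|: x∈[4,6], y∈[4,6] → 2·2 = 4.
|S1 ∪ S2| = 29 − 4 = 25.00.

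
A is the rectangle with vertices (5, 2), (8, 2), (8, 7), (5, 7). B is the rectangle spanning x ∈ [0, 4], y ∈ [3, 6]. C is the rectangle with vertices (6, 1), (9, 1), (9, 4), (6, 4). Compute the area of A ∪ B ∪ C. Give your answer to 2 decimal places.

32.00

By inclusion–exclusion:
Individual areas: |A| = 15, |B| = 12, |C| = 9.
|A∩B| = 0 (no overlap).
|A∩C|: x∈[6,8], y∈[2,4] → 2·2 = 4.
|B∩C| = 0 (no overlap).
|A∩B∩C| = 0.
|A ∪ B ∪ C| = 36 − 4 + 0 = 32.00.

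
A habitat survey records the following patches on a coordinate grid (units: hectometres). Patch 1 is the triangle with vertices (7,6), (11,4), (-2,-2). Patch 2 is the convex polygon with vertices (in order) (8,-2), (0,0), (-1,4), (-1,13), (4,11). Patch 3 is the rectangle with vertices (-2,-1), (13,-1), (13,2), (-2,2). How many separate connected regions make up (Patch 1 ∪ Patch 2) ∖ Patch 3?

3

(Patch 1 ∪ Patch 2) ∖ Patch 3 splits into 3 disjoint pieces (area 72.2695, area 1.8462, area 0.5208).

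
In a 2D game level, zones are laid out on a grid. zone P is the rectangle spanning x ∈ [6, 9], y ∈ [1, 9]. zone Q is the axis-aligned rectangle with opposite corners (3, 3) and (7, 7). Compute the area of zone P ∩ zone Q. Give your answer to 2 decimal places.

4.00

|zone P∩zone Q|: x∈[6,7], y∈[3,7] → 1·4 = 4.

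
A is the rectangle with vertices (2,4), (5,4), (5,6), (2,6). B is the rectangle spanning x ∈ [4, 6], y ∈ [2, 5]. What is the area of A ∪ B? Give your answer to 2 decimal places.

By inclusion–exclusion:
Individual areas: |A| = 6, |B| = 6.
|A∩B|: x∈[4,5], y∈[4,5] → 1·1 = 1.
|A ∪ B| = 12 − 1 = 11.00.

11.00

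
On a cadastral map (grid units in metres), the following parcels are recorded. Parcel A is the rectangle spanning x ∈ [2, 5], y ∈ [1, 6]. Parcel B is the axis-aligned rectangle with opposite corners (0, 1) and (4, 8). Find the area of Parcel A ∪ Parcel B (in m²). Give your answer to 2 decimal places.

33.00

By inclusion–exclusion:
Individual areas: |Parcel A| = 15, |Parcel B| = 28.
|Parcel A∩Parcel B|: x∈[2,4], y∈[1,6] → 2·5 = 10.
|Parcel A ∪ Parcel B| = 43 − 10 = 33.00.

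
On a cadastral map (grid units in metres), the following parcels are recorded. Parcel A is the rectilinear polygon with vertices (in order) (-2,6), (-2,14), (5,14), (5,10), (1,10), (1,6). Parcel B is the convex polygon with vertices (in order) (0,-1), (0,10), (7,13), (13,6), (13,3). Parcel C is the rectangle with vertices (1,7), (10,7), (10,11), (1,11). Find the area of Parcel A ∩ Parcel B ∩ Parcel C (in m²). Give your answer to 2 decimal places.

3.62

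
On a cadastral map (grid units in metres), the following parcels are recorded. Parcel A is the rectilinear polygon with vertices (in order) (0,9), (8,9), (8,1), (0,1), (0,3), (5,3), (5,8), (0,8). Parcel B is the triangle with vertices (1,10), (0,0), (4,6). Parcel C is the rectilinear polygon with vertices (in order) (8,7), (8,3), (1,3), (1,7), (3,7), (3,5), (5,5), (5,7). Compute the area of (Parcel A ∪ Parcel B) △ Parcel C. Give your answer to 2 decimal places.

37.79

|Parcel A ∪ Parcel B| = 52.4583.
|(Parcel A ∪ Parcel B) ∩ Parcel C| = 19.3333.
|(Parcel A ∪ Parcel B) △ Parcel C| = 52.4583 + 24 − 38.6667 = 37.79.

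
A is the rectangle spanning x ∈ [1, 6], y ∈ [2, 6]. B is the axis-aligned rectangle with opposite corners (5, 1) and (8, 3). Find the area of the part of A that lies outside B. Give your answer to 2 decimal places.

|A∩B|: x∈[5,6], y∈[2,3] → 1·1 = 1.
|A| = 20.
|A ∖ B| = |A| − |A∩B| = 20 − 1 = 19.00.

19.00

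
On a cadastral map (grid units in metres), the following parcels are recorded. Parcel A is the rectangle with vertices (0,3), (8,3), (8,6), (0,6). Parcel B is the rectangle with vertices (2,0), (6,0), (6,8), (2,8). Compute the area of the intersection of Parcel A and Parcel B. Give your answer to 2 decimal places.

12.00

|Parcel A∩Parcel B|: x∈[2,6], y∈[3,6] → 4·3 = 12.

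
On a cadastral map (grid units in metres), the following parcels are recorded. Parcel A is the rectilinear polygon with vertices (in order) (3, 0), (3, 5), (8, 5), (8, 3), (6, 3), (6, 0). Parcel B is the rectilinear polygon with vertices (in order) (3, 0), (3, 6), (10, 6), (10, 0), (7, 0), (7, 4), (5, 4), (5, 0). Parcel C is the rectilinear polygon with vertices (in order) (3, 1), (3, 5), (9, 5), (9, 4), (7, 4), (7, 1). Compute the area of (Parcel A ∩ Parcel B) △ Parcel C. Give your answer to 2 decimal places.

|Parcel A ∩ Parcel B| = 14.
|(Parcel A ∩ Parcel B) ∩ Parcel C| = 11.
|(Parcel A ∩ Parcel B) △ Parcel C| = 14 + 18 − 22 = 10.00.

10.00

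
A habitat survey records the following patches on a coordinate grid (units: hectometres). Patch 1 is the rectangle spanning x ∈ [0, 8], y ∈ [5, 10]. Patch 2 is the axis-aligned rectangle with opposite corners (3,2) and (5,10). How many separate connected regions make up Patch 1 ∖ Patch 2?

Patch 1 ∖ Patch 2 splits into 2 disjoint pieces (area 15, area 15).

2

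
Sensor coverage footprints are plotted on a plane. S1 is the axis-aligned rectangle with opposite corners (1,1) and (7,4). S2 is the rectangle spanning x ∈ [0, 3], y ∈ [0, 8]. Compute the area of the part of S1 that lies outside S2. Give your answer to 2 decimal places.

|S1∩S2|: x∈[1,3], y∈[1,4] → 2·3 = 6.
|S1| = 18.
|S1 ∖ S2| = |S1| − |S1∩S2| = 18 − 6 = 12.00.

12.00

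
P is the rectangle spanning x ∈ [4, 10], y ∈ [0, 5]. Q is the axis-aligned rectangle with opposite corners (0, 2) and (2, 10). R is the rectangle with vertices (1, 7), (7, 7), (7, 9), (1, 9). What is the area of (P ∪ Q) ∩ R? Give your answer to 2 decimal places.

2.00

The region (P ∪ Q) ∩ R is the polygon with vertices (2,7), (1,7), (1,9), (2,9).
By the shoelace formula its area is 2.00.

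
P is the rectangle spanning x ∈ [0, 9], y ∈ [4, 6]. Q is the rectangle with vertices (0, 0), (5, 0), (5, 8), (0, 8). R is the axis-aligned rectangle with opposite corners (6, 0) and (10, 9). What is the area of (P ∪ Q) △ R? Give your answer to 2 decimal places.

|P ∪ Q| = 48.
|(P ∪ Q) ∩ R| = 6.
|(P ∪ Q) △ R| = 48 + 36 − 12 = 72.00.

72.00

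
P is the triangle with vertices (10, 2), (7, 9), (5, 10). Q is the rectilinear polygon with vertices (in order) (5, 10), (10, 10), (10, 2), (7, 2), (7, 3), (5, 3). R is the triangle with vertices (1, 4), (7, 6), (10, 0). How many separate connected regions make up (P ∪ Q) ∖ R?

1

(P ∪ Q) ∖ R is a single connected region.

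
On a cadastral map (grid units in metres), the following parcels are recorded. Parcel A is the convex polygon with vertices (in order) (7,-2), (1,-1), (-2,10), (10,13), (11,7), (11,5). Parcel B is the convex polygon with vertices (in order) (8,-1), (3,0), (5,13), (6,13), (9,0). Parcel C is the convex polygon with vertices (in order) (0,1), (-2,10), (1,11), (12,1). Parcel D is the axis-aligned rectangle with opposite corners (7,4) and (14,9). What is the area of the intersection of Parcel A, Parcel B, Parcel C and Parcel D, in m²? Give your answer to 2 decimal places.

1.09

The intersection is the polygon with vertices (7.912,4.717), (8.077,4), (7,4), (7,5.545).
By the shoelace formula its area is 1.09.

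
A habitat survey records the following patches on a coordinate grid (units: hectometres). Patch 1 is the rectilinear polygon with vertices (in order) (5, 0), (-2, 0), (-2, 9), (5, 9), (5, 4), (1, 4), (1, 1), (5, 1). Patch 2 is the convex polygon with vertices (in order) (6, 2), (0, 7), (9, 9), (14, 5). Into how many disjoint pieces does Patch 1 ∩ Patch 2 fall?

1

Patch 1 ∩ Patch 2 is a single connected region.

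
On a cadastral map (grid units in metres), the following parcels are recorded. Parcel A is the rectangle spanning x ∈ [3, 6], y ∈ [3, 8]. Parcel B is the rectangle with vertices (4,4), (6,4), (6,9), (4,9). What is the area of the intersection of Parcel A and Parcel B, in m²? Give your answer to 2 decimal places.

8.00

|Parcel A∩Parcel B|: x∈[4,6], y∈[4,8] → 2·4 = 8.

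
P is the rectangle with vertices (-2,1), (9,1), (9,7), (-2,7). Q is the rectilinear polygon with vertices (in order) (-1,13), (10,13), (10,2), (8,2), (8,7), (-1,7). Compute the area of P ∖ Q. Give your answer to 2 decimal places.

|P| = 66, |P∩Q| = 5.
|P ∖ Q| = |P| − |P∩Q| = 66 − 5 = 61.00.

61.00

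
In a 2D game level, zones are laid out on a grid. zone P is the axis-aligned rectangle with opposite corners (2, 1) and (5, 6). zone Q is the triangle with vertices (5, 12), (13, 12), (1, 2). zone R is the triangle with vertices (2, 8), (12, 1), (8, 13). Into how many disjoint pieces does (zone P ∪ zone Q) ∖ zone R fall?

(zone P ∪ zone Q) ∖ zone R splits into 3 disjoint pieces (area 17.324, area 2.025, area 7.1014).

3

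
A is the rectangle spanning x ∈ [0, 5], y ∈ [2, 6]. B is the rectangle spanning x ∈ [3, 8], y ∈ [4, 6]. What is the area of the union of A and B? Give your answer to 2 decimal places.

By inclusion–exclusion:
Individual areas: |A| = 20, |B| = 10.
|A∩B|: x∈[3,5], y∈[4,6] → 2·2 = 4.
|A ∪ B| = 30 − 4 = 26.00.

26.00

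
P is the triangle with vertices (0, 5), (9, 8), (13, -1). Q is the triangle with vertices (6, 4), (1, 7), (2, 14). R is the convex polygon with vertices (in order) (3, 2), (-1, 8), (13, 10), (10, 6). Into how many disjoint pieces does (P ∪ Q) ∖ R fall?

3

(P ∪ Q) ∖ R splits into 3 disjoint pieces (area 8.136, area 23.3001, area 0.4697).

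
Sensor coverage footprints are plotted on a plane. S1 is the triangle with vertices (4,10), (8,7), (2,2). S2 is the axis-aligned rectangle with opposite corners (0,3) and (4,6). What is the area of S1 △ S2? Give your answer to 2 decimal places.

|S1| = 19, |S2| = 12, |S1∩S2| = 3.8583.
|S1 △ S2| = |S1| + |S2| − 2·|S1∩S2| = 19 + 12 − 7.7167 = 23.28.

23.28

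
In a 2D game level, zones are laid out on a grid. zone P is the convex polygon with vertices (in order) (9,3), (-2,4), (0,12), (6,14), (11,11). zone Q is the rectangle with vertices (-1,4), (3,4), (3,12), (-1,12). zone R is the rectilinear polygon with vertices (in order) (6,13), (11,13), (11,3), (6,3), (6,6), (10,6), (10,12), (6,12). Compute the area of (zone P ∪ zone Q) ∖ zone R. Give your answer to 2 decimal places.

|zone P ∪ zone Q| = 106.
|(zone P ∪ zone Q) ∩ zone R| = 14.5159.
|(zone P ∪ zone Q) ∖ zone R| = 106 − 14.5159 = 91.48.

91.48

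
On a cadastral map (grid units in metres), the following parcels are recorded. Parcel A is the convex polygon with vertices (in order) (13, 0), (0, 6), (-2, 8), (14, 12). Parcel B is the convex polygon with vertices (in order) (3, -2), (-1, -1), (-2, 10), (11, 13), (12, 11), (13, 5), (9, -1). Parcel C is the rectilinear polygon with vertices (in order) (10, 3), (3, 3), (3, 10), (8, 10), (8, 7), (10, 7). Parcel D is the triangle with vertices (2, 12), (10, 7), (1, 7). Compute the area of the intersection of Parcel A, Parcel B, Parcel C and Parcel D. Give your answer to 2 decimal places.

11.48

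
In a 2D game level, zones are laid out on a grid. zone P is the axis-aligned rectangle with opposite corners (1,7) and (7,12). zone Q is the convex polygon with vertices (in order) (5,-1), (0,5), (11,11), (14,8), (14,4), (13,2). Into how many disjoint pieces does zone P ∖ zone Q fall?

1

zone P ∖ zone Q is a single connected region.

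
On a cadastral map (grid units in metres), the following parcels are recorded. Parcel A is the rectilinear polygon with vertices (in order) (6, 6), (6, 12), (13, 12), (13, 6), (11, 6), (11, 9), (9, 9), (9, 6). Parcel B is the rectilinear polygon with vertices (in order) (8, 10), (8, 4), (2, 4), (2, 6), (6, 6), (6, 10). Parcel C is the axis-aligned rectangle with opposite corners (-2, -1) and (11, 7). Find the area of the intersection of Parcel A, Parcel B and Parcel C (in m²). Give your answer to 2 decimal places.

2.00

The intersection is the polygon with vertices (8,6), (6,6), (6,7), (8,7).
By the shoelace formula its area is 2.00.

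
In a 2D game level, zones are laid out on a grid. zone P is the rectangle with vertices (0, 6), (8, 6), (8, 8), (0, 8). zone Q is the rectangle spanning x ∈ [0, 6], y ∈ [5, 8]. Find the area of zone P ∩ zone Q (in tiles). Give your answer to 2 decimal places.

|zone P∩zone Q|: x∈[0,6], y∈[6,8] → 6·2 = 12.

12.00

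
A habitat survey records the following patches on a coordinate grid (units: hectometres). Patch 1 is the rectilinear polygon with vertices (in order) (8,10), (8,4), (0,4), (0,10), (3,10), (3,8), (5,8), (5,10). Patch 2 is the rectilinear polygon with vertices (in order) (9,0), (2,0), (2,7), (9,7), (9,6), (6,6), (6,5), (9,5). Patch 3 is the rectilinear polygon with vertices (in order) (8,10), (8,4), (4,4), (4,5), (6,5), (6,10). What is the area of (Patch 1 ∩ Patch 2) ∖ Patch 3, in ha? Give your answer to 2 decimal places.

|Patch 1 ∩ Patch 2| = 16.
|(Patch 1 ∩ Patch 2) ∩ Patch 3| = 6.
|(Patch 1 ∩ Patch 2) ∖ Patch 3| = 16 − 6 = 10.00.

10.00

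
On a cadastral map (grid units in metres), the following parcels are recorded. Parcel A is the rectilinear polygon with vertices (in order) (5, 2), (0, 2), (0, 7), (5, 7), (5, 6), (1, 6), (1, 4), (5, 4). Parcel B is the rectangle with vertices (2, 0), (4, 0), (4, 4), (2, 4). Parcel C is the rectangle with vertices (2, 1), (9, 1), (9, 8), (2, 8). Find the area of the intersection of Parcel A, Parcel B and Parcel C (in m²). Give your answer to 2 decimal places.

The intersection is the polygon with vertices (2,4), (4,4), (4,2), (2,2).
By the shoelace formula its area is 4.00.

4.00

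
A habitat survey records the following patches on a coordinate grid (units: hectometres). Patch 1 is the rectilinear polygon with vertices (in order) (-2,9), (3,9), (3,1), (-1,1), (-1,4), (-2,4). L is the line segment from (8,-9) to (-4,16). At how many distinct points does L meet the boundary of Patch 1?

The segment meets the boundary at (-0.64,9), (3,1.417).

2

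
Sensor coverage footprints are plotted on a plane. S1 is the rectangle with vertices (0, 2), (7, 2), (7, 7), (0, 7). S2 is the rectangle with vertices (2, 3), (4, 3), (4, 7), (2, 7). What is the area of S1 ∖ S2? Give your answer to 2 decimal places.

27.00

|S1∩S2|: x∈[2,4], y∈[3,7] → 2·4 = 8.
|S1| = 35.
|S1 ∖ S2| = |S1| − |S1∩S2| = 35 − 8 = 27.00.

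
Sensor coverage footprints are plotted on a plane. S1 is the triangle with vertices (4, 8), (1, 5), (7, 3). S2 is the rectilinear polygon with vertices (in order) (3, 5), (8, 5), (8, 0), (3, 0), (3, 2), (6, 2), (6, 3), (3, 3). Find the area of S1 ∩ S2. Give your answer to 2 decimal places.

4.13

The intersection is the polygon with vertices (7,3), (3,4.333), (3,5), (5.8,5).
By the shoelace formula its area is 4.13.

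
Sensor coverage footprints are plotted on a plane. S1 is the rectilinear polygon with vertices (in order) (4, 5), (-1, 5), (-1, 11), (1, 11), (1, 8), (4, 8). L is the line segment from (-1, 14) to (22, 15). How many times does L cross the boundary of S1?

0

The segment lies entirely outside S1 and never meets its boundary.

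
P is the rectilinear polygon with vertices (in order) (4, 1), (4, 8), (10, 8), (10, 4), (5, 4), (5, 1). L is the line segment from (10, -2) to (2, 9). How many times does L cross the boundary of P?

The segment meets the boundary at (4,6.25), (5.636,4).

2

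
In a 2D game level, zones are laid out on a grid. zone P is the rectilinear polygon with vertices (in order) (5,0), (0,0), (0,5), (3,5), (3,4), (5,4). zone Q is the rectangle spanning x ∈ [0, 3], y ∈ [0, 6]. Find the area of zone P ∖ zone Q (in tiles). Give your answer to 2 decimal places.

|zone P| = 23, |zone P∩zone Q| = 15.
|zone P ∖ zone Q| = |zone P| − |zone P∩zone Q| = 23 − 15 = 8.00.

8.00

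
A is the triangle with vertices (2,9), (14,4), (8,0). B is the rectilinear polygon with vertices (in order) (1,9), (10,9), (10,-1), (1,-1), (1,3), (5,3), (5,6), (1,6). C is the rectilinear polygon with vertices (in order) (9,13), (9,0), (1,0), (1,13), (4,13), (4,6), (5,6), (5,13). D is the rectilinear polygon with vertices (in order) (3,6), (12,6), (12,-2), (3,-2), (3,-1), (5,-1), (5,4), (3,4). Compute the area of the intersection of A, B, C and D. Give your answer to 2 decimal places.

16.92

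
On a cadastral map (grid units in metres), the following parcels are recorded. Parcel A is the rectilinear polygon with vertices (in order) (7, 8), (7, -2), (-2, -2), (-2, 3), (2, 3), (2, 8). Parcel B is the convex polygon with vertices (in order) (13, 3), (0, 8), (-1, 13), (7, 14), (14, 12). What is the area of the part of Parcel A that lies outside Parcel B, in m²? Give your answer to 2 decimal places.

|Parcel A| = 70, |Parcel A∩Parcel B| = 8.6538.
|Parcel A ∖ Parcel B| = |Parcel A| − |Parcel A∩Parcel B| = 70 − 8.6538 = 61.35.

61.35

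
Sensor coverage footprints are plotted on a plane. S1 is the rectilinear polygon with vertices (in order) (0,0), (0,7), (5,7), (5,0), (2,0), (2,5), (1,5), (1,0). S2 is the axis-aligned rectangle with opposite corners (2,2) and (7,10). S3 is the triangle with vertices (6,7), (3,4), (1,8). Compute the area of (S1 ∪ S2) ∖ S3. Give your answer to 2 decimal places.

46.65

|S1 ∪ S2| = 55.
|(S1 ∪ S2) ∩ S3| = 8.35.
|(S1 ∪ S2) ∖ S3| = 55 − 8.35 = 46.65.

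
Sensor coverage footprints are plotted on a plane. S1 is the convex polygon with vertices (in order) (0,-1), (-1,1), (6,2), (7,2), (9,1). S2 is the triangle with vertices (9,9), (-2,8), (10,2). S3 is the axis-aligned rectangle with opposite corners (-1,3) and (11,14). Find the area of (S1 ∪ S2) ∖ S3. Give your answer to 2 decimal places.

16.72

|S1 ∪ S2| = 54.5.
|(S1 ∪ S2) ∩ S3| = 37.776.
|(S1 ∪ S2) ∖ S3| = 54.5 − 37.776 = 16.72.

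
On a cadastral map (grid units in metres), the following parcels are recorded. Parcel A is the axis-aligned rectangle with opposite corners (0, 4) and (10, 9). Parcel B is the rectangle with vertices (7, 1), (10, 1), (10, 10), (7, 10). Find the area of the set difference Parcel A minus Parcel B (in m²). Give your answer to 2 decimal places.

35.00

|Parcel A∩Parcel B|: x∈[7,10], y∈[4,9] → 3·5 = 15.
|Parcel A| = 50.
|Parcel A ∖ Parcel B| = |Parcel A| − |Parcel A∩Parcel B| = 50 − 15 = 35.00.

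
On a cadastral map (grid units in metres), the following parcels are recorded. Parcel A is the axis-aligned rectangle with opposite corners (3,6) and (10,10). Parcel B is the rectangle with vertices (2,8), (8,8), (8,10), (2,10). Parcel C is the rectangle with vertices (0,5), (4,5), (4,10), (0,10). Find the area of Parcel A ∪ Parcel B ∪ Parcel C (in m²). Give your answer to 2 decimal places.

By inclusion–exclusion:
Individual areas: |Parcel A| = 28, |Parcel B| = 12, |Parcel C| = 20.
|Parcel A∩Parcel B|: x∈[3,8], y∈[8,10] → 5·2 = 10.
|Parcel A∩Parcel C|: x∈[3,4], y∈[6,10] → 1·4 = 4.
|Parcel B∩Parcel C|: x∈[2,4], y∈[8,10] → 2·2 = 4.
|Parcel A∩Parcel B∩Parcel C| = 2.
|Parcel A ∪ Parcel B ∪ Parcel C| = 60 − 18 + 2 = 44.00.

44.00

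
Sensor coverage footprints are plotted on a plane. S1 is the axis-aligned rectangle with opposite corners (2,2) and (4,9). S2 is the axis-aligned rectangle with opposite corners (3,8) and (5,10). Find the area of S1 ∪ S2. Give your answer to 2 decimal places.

By inclusion–exclusion:
Individual areas: |S1| = 14, |S2| = 4.
|S1∩S2|: x∈[3,4], y∈[8,9] → 1·1 = 1.
|S1 ∪ S2| = 18 − 1 = 17.00.

17.00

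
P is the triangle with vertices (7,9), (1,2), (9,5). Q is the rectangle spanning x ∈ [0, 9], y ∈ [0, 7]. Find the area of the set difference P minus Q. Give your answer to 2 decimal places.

2.71

|P| = 19, |P∩Q| = 16.2857.
|P ∖ Q| = |P| − |P∩Q| = 19 − 16.2857 = 2.71.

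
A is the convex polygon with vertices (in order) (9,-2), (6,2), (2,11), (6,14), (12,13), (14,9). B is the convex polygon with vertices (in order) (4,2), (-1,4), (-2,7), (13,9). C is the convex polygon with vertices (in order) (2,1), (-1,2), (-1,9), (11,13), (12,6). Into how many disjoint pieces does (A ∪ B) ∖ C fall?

2

(A ∪ B) ∖ C splits into 2 disjoint pieces (area 49.4883, area 1.5667).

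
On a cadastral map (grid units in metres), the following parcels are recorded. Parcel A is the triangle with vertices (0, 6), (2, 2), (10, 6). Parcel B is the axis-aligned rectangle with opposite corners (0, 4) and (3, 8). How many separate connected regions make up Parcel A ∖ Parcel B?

1

Parcel A ∖ Parcel B is a single connected region.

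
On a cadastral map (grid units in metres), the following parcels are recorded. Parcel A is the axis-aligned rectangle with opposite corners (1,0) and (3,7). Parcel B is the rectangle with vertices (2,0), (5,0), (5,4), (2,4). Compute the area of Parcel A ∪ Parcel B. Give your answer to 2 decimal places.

22.00

By inclusion–exclusion:
Individual areas: |Parcel A| = 14, |Parcel B| = 12.
|Parcel A∩Parcel B|: x∈[2,3], y∈[0,4] → 1·4 = 4.
|Parcel A ∪ Parcel B| = 26 − 4 = 22.00.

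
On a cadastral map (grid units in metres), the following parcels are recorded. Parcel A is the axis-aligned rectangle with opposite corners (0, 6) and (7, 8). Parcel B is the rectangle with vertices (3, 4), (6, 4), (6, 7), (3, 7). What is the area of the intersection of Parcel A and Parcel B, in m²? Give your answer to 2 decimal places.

3.00

|Parcel A∩Parcel B|: x∈[3,6], y∈[6,7] → 3·1 = 3.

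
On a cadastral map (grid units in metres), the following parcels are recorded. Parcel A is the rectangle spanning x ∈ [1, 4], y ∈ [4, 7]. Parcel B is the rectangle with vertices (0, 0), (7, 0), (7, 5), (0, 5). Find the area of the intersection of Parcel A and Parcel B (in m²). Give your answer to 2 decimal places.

3.00

|Parcel A∩Parcel B|: x∈[1,4], y∈[4,5] → 3·1 = 3.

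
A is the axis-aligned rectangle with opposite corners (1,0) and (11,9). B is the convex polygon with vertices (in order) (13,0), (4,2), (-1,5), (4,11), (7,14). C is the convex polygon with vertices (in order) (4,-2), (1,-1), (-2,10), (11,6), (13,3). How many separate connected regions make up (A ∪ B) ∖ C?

(A ∪ B) ∖ C splits into 3 disjoint pieces (area 6.0979, area 0.1072, area 32.1488).

3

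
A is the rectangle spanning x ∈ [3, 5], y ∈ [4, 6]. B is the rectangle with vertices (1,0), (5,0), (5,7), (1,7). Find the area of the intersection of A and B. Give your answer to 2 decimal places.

4.00

|A∩B|: x∈[3,5], y∈[4,6] → 2·2 = 4.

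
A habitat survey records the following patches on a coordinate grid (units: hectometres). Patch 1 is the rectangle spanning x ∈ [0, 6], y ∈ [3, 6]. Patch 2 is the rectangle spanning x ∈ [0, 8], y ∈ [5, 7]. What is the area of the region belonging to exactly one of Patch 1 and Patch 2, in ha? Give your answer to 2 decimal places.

22.00

|Patch 1∩Patch 2|: x∈[0,6], y∈[5,6] → 6·1 = 6.
|Patch 1 △ Patch 2| = |Patch 1| + |Patch 2| − 2·|Patch 1∩Patch 2| = 18 + 16 − 12 = 22.00.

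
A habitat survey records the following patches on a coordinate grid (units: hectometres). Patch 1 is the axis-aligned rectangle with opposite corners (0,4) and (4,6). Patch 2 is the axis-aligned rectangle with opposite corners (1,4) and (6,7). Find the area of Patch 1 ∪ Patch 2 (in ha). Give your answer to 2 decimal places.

17.00

By inclusion–exclusion:
Individual areas: |Patch 1| = 8, |Patch 2| = 15.
|Patch 1∩Patch 2|: x∈[1,4], y∈[4,6] → 3·2 = 6.
|Patch 1 ∪ Patch 2| = 23 − 6 = 17.00.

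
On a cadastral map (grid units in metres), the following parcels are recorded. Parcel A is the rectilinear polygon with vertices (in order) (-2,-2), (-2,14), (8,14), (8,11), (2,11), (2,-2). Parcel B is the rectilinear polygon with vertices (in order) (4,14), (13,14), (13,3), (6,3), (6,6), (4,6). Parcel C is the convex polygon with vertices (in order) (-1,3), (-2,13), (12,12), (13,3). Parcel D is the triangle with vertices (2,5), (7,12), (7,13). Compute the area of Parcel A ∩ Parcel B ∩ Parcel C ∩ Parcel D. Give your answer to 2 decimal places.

0.77

The intersection is the polygon with vertices (5.75,11), (6.615,12.385), (7,12.357), (7,12), (6.286,11).
By the shoelace formula its area is 0.77.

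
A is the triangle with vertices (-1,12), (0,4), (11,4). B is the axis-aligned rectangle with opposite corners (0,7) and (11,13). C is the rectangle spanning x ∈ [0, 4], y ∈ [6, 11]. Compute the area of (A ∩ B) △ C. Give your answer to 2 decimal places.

|A ∩ B| = 14.0833.
|(A ∩ B) ∩ C| = 11.9167.
|(A ∩ B) △ C| = 14.0833 + 20 − 23.8333 = 10.25.

10.25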